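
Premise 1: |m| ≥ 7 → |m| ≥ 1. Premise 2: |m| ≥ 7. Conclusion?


Modus ponens: P → Q, P ⊢ Q
P: |m| ≥ 7
Q: |m| ≥ 1
We have P → Q and P is true.
By modus ponens, Q must be true.

|m| ≥ 1


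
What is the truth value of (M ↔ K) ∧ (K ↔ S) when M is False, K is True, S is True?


M = False, K = True, S = True
Step 1: M ↔ K is true when M and K have the same value. Result: False
Step 2: K ↔ S is true when K and S have the same value. Result: True
Step 3: False ∧ True = False

False


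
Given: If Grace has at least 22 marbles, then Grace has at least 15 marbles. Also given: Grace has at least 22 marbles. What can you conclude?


Modus ponens: P → Q, P ⊢ Q
P: Grace has at least 22 marbles
Q: Grace has at least 15 marbles
We have P → Q and P is true.
By modus ponens, Q must be true.

Grace has at least 15 marbles


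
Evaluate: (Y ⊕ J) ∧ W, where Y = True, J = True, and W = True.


Y = True, J = True, W = True
Step 1: Y ⊕ J = True XOR True = False
Step 2: False ∧ W = False AND True = False
XOR true when exactly one of Y,J is true; then AND with W.

False


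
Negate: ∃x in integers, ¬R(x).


Original: ∃x ¬R(x)
Rule: ¬∀→∃, ¬∃→∀, negate predicate.
Negation: ∀x R(x)

∀x R(x)


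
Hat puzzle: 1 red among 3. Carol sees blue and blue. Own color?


Total red = 1, seen red = 0
Own red = 1 - 0 = 1
Carol's hat is red.

red


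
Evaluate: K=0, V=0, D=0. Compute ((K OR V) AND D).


K OR V = 0|0 = 0
0 AND 0 = 0

0


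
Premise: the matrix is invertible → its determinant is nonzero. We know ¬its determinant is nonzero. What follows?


Modus tollens: P → Q, ¬Q ⊢ ¬P
P: the matrix is invertible
Q: its determinant is nonzero
We have P → Q and Q is false.
By modus tollens, P must be false.

It is not the case that the matrix is invertible


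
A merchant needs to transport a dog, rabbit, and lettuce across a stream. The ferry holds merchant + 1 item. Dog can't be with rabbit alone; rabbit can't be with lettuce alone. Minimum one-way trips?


1. merchant+rabbit → 2. merchant ← 3. merchant+dog → 4. merchant+rabbit ← 5. merchant+lettuce → 6. merchant ← 7. merchant+rabbit →
Minimum trips = 7

7


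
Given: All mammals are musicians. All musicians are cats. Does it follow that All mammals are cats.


Premise 1: All mammals are musicians.
Premise 2: All musicians are cats.
Conclusion: All mammals are cats.
Barbara syllogism (AAA-1): All A are B, All B are C → All A are C.
Middle term (musicians) distributed in premise 2.

Valid


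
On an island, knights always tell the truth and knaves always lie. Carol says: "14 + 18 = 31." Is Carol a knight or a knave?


Statement: "14 + 18 = 31."
Actual: 14 + 18 = 32
Claimed: 31
Statement is FALSE → Carol lies → Knave

Knave


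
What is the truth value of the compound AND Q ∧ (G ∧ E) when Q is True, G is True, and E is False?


Q = True, G = True, E = False
Step 1: G ∧ E = True AND False = False
Step 2: Q ∧ False = True AND False = False
AND is true only when ALL operands are true.

False


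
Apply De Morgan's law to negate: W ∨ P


De Morgan's law: ¬(P ∨ Q) ≡ ¬P ∧ ¬Q
¬(W ∨ P) = ¬W ∧ ¬P

¬W ∧ ¬P


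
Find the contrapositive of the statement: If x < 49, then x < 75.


Original: If x < 49, then x < 75
Contrapositive: If ¬Q, then ¬P
Negate Q: not (x < 75)
Negate P: not (x < 49)

If not (x < 75), then not (x < 49).


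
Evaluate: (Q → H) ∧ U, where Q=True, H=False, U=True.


Q = True, H = False, U = True
Expression: (Q → H) ∧ U
Step 1: Q → H = True → False (false only if Q=True, H=False) = False
Step 2: (False) ∧ U = False AND True = False

False


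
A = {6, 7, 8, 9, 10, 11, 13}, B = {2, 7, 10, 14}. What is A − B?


A = {6, 7, 8, 9, 10, 11, 13}
B = {2, 7, 10, 14}
Operation: difference A − B
In A but not B: 6, 8, 9, 11, 13

{6, 8, 9, 11, 13}


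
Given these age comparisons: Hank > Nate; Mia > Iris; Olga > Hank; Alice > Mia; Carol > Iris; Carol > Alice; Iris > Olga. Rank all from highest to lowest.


Constraints: Hank > Nate; Mia > Iris; Olga > Hank; Alice > Mia; Carol > Iris; Carol > Alice; Iris > Olga
Method: at each step, the next-highest is the one remaining person who never appears on the smaller side of a constraint between remaining people.
  Step 1: remaining {Hank, Mia, Nate, Iris, Alice, Olga, Carol}; on the smaller side: {Hank, Mia, Nate, Iris, Alice, Olga} → Carol is next (Carol > Iris; Carol > Alice).
  Step 2: remaining {Hank, Mia, Nate, Iris, Alice, Olga}; on the smaller side: {Hank, Mia, Nate, Iris, Olga} → Alice is next (Alice > Mia).
  Step 3: remaining {Hank, Mia, Nate, Iris, Olga}; on the smaller side: {Hank, Nate, Iris, Olga} → Mia is next (Mia > Iris).
  Step 4: remaining {Hank, Nate, Iris, Olga}; on the smaller side: {Hank, Nate, Olga} → Iris is next (Iris > Olga).
  Step 5: remaining {Hank, Nate, Olga}; on the smaller side: {Hank, Nate} → Olga is next (Olga > Hank).
  Step 6: remaining {Hank, Nate}; on the smaller side: {Nate} → Hank is next (Hank > Nate).
  Step 7: only Nate remains → lowest.
Final ranking (highest to lowest):

Carol > Alice > Mia > Iris > Olga > Hank > Nate


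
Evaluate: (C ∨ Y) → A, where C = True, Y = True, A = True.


C = True, Y = True, A = True
Step 1: C ∨ Y = True OR True = True
Step 2: (True) → A: false only when antecedent=True and A=False.
Result: True

True


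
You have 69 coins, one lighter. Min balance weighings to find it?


Each weighing has 3 outcomes (left heavy / balance / right heavy), so k weighings distinguish at most 3^k cases; splitting into three near-equal groups achieves this.
Need 3^k ≥ 69: 3^3 = 27 < 69 ≤ 3^4 = 81
k = ⌈log₃(69)⌉ = 4

4


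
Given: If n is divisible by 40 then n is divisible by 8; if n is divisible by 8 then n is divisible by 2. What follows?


Hypothetical syllogism: P → Q, Q → R ⊢ P → R
Premise 1: n is divisible by 40 → n is divisible by 8
Premise 2: n is divisible by 8 → n is divisible by 2
Chain the implications: the middle term (n is divisible by 8) links the two.
Conclusion: If n is divisible by 40, then n is divisible by 2.

If n is divisible by 40, then n is divisible by 2.


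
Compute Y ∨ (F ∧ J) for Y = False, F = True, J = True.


Y = False, F = True, J = True
Step 1: F ∧ J = True AND True = True
Step 2: Y ∨ True = False OR True = True
AND evaluated first (higher precedence); then OR applied.

True


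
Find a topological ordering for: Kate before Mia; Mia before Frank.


Constraints: Kate before Mia; Mia before Frank
Method: repeatedly schedule the remaining task that has no remaining task required before it.
  Step 1: remaining {Kate, Mia, Frank}; every task except Kate still has a predecessor pending → schedule Kate.
  Step 2: remaining {Mia, Frank}; every task except Mia still has a predecessor pending → schedule Mia.
  Step 3: only Frank remains → schedule Frank.
Resulting order:

Kate → Mia → Frank


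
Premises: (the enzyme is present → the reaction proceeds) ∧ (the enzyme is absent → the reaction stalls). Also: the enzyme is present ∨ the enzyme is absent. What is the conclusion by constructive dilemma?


Constructive dilemma: (P → Q) ∧ (R → S), P ∨ R ⊢ Q ∨ S
Premise 1: the enzyme is present → the reaction proceeds
Premise 2: the enzyme is absent → the reaction stalls
Premise 3: the enzyme is present ∨ the enzyme is absent
Case 1: Assuming the enzyme is present, then by Premise 1, the reaction proceeds.
Case 2: Assuming the enzyme is absent, then by Premise 2, the reaction stalls.
Since one of the enzyme is present or the enzyme is absent must hold, we get the reaction proceeds or the reaction stalls.

The reaction proceeds or the reaction stalls.


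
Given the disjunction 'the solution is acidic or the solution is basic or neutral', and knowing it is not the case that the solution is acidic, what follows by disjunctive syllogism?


Disjunctive syllogism: P ∨ Q, ¬P ⊢ Q
Disjunction: the solution is acidic ∨ the solution is basic or neutral
We know it is not the case that the solution is acidic.
By disjunctive syllogism, the other disjunct must be true.

The solution is basic or neutral


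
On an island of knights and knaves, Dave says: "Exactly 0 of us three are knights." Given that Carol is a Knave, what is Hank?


Dave claims exactly 0 knights among Dave, Carol, Hank.
Given: Carol is a Knave.

Case 1: Dave is a Knight (tells truth)
  Then exactly 0 of the three are knights.
  Counting Dave, Carol: 1 knight(s) so far. Need -1 more → impossible.
Case 2: Dave is a Knave (lies)
  Then the count is NOT 0.
  If Hank = Knave, count = 0 = 0 → claim would be true, contradicts lie.
  If Hank = Knight, count = 1 ≠ 0 → lie confirmed ✓

Hank is a Knight.

Knight


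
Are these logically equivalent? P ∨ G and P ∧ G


Expression 1: P ∨ G
Expression 2: P ∧ G
Truth table (P G | Expr1 Expr2):
  T T |   T     T
  T F |   T     F   ← differ
  F T |   T     F   ← differ
  F F |   F     F
Counterexample: P=T, G=F gives Expr1 = T but Expr2 = F, so the expressions are NOT logically equivalent.

No


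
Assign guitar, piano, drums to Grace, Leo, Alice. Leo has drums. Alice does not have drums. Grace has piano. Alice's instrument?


From clues:
  Leo → drums
  Grace → piano
By elimination, Alice gets the remaining.

guitar


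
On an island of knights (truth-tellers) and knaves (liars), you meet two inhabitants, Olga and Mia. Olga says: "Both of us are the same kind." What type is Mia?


Olga says: "Both of us are the same kind."
Case 1: Olga is a Knight (truth-teller)
  Statement is true → they ARE the same → Mia is also a Knight
Case 2: Olga is a Knave (liar)
  Statement is false → they are NOT the same → Mia is a Knight
In both cases, Mia is a Knight.

Knight


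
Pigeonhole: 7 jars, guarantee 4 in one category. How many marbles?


Pigeonhole: to guarantee k in one of n categories, need (k-1)×n + 1.
k = 4, n = 7
Minimum = (4-1) × 7 + 1 = 3 × 7 + 1

22


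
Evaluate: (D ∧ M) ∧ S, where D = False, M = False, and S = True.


D = False, M = False, S = True
Step 1: D ∧ M = False AND False = False
Step 2: False ∧ S = False AND True = False
AND is true only when ALL operands are true.

False


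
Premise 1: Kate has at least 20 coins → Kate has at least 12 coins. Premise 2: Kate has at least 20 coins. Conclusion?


Modus ponens: P → Q, P ⊢ Q
P: Kate has at least 20 coins
Q: Kate has at least 12 coins
We have P → Q and P is true.
By modus ponens, Q must be true.

Kate has at least 12 coins


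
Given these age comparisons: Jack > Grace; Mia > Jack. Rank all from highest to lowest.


Constraints: Jack > Grace; Mia > Jack
Method: at each step, the next-highest is the one remaining person who never appears on the smaller side of a constraint between remaining people.
  Step 1: remaining {Jack, Mia, Grace}; on the smaller side: {Jack, Grace} → Mia is next (Mia > Jack).
  Step 2: remaining {Jack, Grace}; on the smaller side: {Grace} → Jack is next (Jack > Grace).
  Step 3: only Grace remains → lowest.
Final ranking (highest to lowest):

Mia > Jack > Grace


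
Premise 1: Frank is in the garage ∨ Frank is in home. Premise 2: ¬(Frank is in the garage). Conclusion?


Disjunctive syllogism: P ∨ Q, ¬P ⊢ Q
Disjunction: Frank is in the garage ∨ Frank is in home
We know it is not the case that Frank is in the garage.
By disjunctive syllogism, the other disjunct must be true.

Frank is in home


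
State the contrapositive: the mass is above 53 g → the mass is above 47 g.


Original: If the mass is above 53 g, then the mass is above 47 g
Contrapositive: If ¬Q, then ¬P
Negate Q: not (the mass is above 47 g)
Negate P: not (the mass is above 53 g)

If not (the mass is above 47 g), then not (the mass is above 53 g).


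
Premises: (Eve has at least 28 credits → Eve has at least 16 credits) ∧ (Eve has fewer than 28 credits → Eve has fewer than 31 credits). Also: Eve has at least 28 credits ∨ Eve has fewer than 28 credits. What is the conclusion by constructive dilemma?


Constructive dilemma: (P → Q) ∧ (R → S), P ∨ R ⊢ Q ∨ S
Premise 1: Eve has at least 28 credits → Eve has at least 16 credits
Premise 2: Eve has fewer than 28 credits → Eve has fewer than 31 credits
Premise 3: Eve has at least 28 credits ∨ Eve has fewer than 28 credits
Case 1: Assuming Eve has at least 28 credits, then by Premise 1, Eve has at least 16 credits.
Case 2: Assuming Eve has fewer than 28 credits, then by Premise 2, Eve has fewer than 31 credits.
Since one of Eve has at least 28 credits or Eve has fewer than 28 credits must hold, we get Eve has at least 16 credits or Eve has fewer than 31 credits.

Eve has at least 16 credits or Eve has fewer than 31 credits.


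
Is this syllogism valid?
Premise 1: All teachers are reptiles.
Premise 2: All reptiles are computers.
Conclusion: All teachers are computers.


Premise 1: All teachers are reptiles.
Premise 2: All reptiles are computers.
Conclusion: All teachers are computers.
Barbara syllogism (AAA-1): All A are B, All B are C → All A are C.
Middle term (reptiles) distributed in premise 2.

Valid


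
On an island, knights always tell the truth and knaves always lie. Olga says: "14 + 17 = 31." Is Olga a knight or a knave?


Statement: "14 + 17 = 31."
Actual: 14 + 17 = 31
Claimed: 31
Statement is TRUE → Olga tells the truth → Knight

Knight


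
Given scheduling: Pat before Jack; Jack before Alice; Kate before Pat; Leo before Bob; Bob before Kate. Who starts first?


Constraints: Pat before Jack; Jack before Alice; Kate before Pat; Leo before Bob; Bob before Kate
The first task can have nothing scheduled before it, so it must never appear on the right of a 'before'.
Tasks appearing after some 'before': Jack, Alice, Pat, Bob, Kate.
The only task not in that list is Leo → it is first.

Leo


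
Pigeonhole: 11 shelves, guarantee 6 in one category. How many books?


Pigeonhole: to guarantee k in one of n categories, need (k-1)×n + 1.
k = 6, n = 11
Minimum = (6-1) × 11 + 1 = 5 × 11 + 1

56


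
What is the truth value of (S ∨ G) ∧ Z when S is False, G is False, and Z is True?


S = False, G = False, Z = True
Step 1: S ∨ G = False OR False = False
Step 2: False ∧ Z = False AND True = False
OR is true when at least one operand is true; AND requires both.

False


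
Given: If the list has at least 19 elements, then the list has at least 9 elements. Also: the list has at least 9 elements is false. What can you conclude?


Modus tollens: P → Q, ¬Q ⊢ ¬P
P: the list has at least 19 elements
Q: the list has at least 9 elements
We have P → Q and Q is false.
By modus tollens, P must be false.

It is not the case that the list has at least 19 elements


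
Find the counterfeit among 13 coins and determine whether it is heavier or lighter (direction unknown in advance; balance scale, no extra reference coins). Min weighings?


Let n = 13. 26 possibilities (n coins × lighter/heavier); each weighing has 3 outcomes.
Bound for k weighings: say the first weighing puts j coins on each pan. If it tips, the 2j weighed coins remain suspects (each with a known direction) and k-1 weighings give 3^(k-1) outcomes; 3^(k-1) is odd, so 2j ≤ 3^(k-1) - 1. If it balances, the n - 2j unweighed coins remain with direction unknown: 2(n - 2j) ≤ 3^(k-1) - 1 by the same parity argument. Adding, n ≤ (3^(k-1) - 1) + (3^(k-1) - 1)/2 = (3^k - 3)/2, and the classical three-group strategy achieves this (3 coins in 2 weighings, 12 in 3, 39 in 4, 120 in 5).
So we need the smallest k with (3^k - 3)/2 ≥ 13.
k = 3: (3^3 - 3)/2 = 12 < 13 ✗
k = 4: (3^4 - 3)/2 = 39 ≥ 13 ✓

4


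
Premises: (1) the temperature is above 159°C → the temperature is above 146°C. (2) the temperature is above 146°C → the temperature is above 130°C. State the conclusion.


Hypothetical syllogism: P → Q, Q → R ⊢ P → R
Premise 1: the temperature is above 159°C → the temperature is above 146°C
Premise 2: the temperature is above 146°C → the temperature is above 130°C
Chain the implications: the middle term (the temperature is above 146°C) links the two.
Conclusion: If the temperature is above 159°C, then the temperature is above 130°C.

If the temperature is above 159°C, then the temperature is above 130°C.


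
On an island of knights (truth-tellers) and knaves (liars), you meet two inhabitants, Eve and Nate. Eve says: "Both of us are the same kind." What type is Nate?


Eve says: "Both of us are the same kind."
Case 1: Eve is a Knight (truth-teller)
  Statement is true → they ARE the same → Nate is also a Knight
Case 2: Eve is a Knave (liar)
  Statement is false → they are NOT the same → Nate is a Knight
In both cases, Nate is a Knight.

Knight


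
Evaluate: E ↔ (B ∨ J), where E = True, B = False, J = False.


E = True, B = False, J = False
Step 1: B ∨ J = False OR False = False
Step 2: E ↔ (False): true when both sides have same truth value.
Result: True ↔ False = False

False


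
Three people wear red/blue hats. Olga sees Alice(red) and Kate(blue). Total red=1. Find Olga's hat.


Total red = 1, seen red = 1
Own red = 1 - 1 = 0
Olga's hat is blue.

blue


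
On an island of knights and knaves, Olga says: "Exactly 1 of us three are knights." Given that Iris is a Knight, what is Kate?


Olga claims exactly 1 knights among Olga, Iris, Kate.
Given: Iris is a Knight.

Case 1: Olga is a Knight (tells truth)
  Then exactly 1 of the three are knights.
  Counting Olga, Iris: 2 knight(s) so far. Need -1 more → impossible.
Case 2: Olga is a Knave (lies)
  Then the count is NOT 1.
  If Kate = Knave, count = 1 = 1 → claim would be true, contradicts lie.
  If Kate = Knight, count = 2 ≠ 1 → lie confirmed ✓

Kate is a Knight.

Knight


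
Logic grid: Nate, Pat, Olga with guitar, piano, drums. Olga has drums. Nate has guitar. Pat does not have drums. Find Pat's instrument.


From clues:
  Olga → drums
  Nate → guitar
By elimination, Pat gets the remaining.

piano


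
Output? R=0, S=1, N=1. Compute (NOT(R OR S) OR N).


R OR S = 1
NOT(1) = 0
0 OR 1 = 1

1


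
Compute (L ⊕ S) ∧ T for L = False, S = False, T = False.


L = False, S = False, T = False
Step 1: L ⊕ S = False XOR False = False
Step 2: False ∧ T = False AND False = False
XOR true when exactly one of L,S is true; then AND with T.

False


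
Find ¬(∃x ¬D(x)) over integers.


Original: ∃x ¬D(x)
Rule: ¬∀→∃, ¬∃→∀, negate predicate.
Negation: ∀x D(x)

∀x D(x)


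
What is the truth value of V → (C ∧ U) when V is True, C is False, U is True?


V = True, C = False, U = True
Step 1: C ∧ U = False AND True = False
Step 2: V → (False): false only when V=True and consequent=False.
Result: False

False


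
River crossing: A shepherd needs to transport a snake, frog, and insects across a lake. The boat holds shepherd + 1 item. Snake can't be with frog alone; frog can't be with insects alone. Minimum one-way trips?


1. shepherd+frog → 2. shepherd ← 3. shepherd+snake → 4. shepherd+frog ← 5. shepherd+insects → 6. shepherd ← 7. shepherd+frog →
Minimum trips = 7

7


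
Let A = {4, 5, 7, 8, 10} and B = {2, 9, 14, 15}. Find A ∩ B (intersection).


A = {4, 5, 7, 8, 10}
B = {2, 9, 14, 15}
Operation: intersection
Elements in both: none

∅


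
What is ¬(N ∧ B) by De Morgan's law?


De Morgan's law: ¬(P ∧ Q) ≡ ¬P ∨ ¬Q
¬(N ∧ B) = ¬N ∨ ¬B

¬N ∨ ¬B


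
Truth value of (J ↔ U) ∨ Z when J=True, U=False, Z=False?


J = True, U = False, Z = False
Expression: (J ↔ U) ∨ Z
Step 1: J ↔ U = (True iff False) (true when values match) = False
Step 2: (False) ∨ Z = False OR False = False

False


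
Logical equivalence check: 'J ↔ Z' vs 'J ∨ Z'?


Expression 1: J ↔ Z
Expression 2: J ∨ Z
Truth table (J Z | Expr1 Expr2):
  T T |   T     T
  T F |   F     T   ← differ
  F T |   F     T   ← differ
  F F |   T     F   ← differ
Counterexample: J=T, Z=F gives Expr1 = F but Expr2 = T, so the expressions are NOT logically equivalent.

No


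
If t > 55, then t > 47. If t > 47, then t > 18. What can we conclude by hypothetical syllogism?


Hypothetical syllogism: P → Q, Q → R ⊢ P → R
Premise 1: t > 55 → t > 47
Premise 2: t > 47 → t > 18
Chain the implications: the middle term (t > 47) links the two.
Conclusion: If t > 55, then t > 18.

If t > 55, then t > 18.


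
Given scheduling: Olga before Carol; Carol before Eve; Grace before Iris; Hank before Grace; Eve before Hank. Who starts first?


Constraints: Olga before Carol; Carol before Eve; Grace before Iris; Hank before Grace; Eve before Hank
The first task can have nothing scheduled before it, so it must never appear on the right of a 'before'.
Tasks appearing after some 'before': Carol, Eve, Iris, Grace, Hank.
The only task not in that list is Olga → it is first.

Olga


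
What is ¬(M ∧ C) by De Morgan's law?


De Morgan's law: ¬(P ∧ Q) ≡ ¬P ∨ ¬Q
¬(M ∧ C) = ¬M ∨ ¬C

¬M ∨ ¬C


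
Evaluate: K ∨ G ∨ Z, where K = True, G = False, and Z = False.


K = True, G = False, Z = False
Step 1: K ∨ G = True OR False = True
Step 2: True ∨ Z = True OR False = True
OR is true when at least one operand is true.

True


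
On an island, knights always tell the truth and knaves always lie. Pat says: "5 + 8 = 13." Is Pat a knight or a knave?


Statement: "5 + 8 = 13."
Actual: 5 + 8 = 13
Claimed: 13
Statement is TRUE → Pat tells the truth → Knight

Knight


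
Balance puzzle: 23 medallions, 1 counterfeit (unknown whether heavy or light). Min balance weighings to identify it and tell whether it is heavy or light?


Let n = 23. 46 possibilities (n medallions × lighter/heavier); each weighing has 3 outcomes.
Bound for k weighings: say the first weighing puts j medallions on each pan. If it tips, the 2j weighed medallions remain suspects (each with a known direction) and k-1 weighings give 3^(k-1) outcomes; 3^(k-1) is odd, so 2j ≤ 3^(k-1) - 1. If it balances, the n - 2j unweighed medallions remain with direction unknown: 2(n - 2j) ≤ 3^(k-1) - 1 by the same parity argument. Adding, n ≤ (3^(k-1) - 1) + (3^(k-1) - 1)/2 = (3^k - 3)/2, and the classical three-group strategy achieves this (3 medallions in 2 weighings, 12 in 3, 39 in 4, 120 in 5).
So we need the smallest k with (3^k - 3)/2 ≥ 23.
k = 3: (3^3 - 3)/2 = 12 < 23 ✗
k = 4: (3^4 - 3)/2 = 39 ≥ 23 ✓

4


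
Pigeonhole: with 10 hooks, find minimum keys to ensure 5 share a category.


Pigeonhole: to guarantee k in one of n categories, need (k-1)×n + 1.
k = 5, n = 10
Minimum = (5-1) × 10 + 1 = 4 × 10 + 1

41


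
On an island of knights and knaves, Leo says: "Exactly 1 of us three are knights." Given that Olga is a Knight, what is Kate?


Leo claims exactly 1 knights among Leo, Olga, Kate.
Given: Olga is a Knight.

Case 1: Leo is a Knight (tells truth)
  Then exactly 1 of the three are knights.
  Counting Leo, Olga: 2 knight(s) so far. Need -1 more → impossible.
Case 2: Leo is a Knave (lies)
  Then the count is NOT 1.
  If Kate = Knave, count = 1 = 1 → claim would be true, contradicts lie.
  If Kate = Knight, count = 2 ≠ 1 → lie confirmed ✓

Kate is a Knight.

Knight


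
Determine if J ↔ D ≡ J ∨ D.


Expression 1: J ↔ D
Expression 2: J ∨ D
Truth table (J D | Expr1 Expr2):
  T T |   T     T
  T F |   F     T   ← differ
  F T |   F     T   ← differ
  F F |   T     F   ← differ
Counterexample: J=T, D=F gives Expr1 = F but Expr2 = T, so the expressions are NOT logically equivalent.

No


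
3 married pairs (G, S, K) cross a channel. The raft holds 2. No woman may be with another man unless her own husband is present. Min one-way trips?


Label couples G, S, K (H = husband, W = wife).
Counting alone: 6 people, the raft carries 2 and someone must bring it back, so each round trip nets at most +1 on the far side until the last crossing → at least 9 trips. The jealousy constraint makes 9 impossible; the shortest valid schedule has 11:
1. WG+WS →  (far: WG,WS; near: HG,HS,HK,WK)
2. WG ←       (far: WS; near: HG,HS,HK,WG,WK)
3. WG+WK →  (far: WG,WS,WK; near: HG,HS,HK)
4. WG ←       (far: WS,WK; near: HG,HS,HK,WG)
5. HS+HK →  (far: HS,WS,HK,WK; near: HG,WG)
6. HS+WS ←  (far: HK,WK; near: HG,WG,HS,WS)
7. HG+HS →  (far: HG,HS,HK,WK; near: WG,WS)
8. WK ←       (far: HG,HS,HK; near: WG,WS,WK)
9. WG+WS →  (far: HG,WG,HS,WS,HK; near: WK)
10. HK ←      (far: HG,WG,HS,WS; near: HK,WK)
11. HK+WK → (far: all six; near: empty)
In every state each wife is either with her husband or with no other man.
Minimum trips = 11

11


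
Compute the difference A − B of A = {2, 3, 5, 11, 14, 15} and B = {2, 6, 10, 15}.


A = {2, 3, 5, 11, 14, 15}
B = {2, 6, 10, 15}
Operation: difference A − B
In A but not B: 3, 5, 11, 14

{3, 5, 11, 14}


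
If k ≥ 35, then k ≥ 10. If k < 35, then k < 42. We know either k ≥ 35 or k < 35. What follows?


Constructive dilemma: (P → Q) ∧ (R → S), P ∨ R ⊢ Q ∨ S
Premise 1: k ≥ 35 → k ≥ 10
Premise 2: k < 35 → k < 42
Premise 3: k ≥ 35 ∨ k < 35
Case 1: Assuming k ≥ 35, then by Premise 1, k ≥ 10.
Case 2: Assuming k < 35, then by Premise 2, k < 42.
Since one of k ≥ 35 or k < 35 must hold, we get k ≥ 10 or k < 42.

k ≥ 10 or k < 42.


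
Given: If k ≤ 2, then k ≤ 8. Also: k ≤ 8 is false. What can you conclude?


Modus tollens: P → Q, ¬Q ⊢ ¬P
P: k ≤ 2
Q: k ≤ 8
We have P → Q and Q is false.
By modus tollens, P must be false.

It is not the case that k ≤ 2


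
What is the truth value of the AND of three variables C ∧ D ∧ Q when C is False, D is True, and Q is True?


C = False, D = True, Q = True
Step 1: C ∧ D = False AND True = False
Step 2: (False) ∧ Q = (False) AND True = False
AND is true only when ALL operands are true.

False


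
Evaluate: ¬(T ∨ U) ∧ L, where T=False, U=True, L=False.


T = False, U = True, L = False
Expression: ¬(T ∨ U) ∧ L
Step 1: T ∨ U = False OR True = True
Step 2: ¬(T ∨ U) = NOT True = False
Step 3: (False) ∧ L = False AND False = False

False


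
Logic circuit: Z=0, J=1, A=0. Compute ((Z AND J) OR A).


Z AND J = 0&1 = 0
0 OR 0 = 0

0


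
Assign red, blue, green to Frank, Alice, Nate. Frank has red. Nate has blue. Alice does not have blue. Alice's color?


From clues:
  Nate → blue
  Frank → red
By elimination, Alice gets the remaining.

green


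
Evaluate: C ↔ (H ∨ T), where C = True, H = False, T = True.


C = True, H = False, T = True
Step 1: H ∨ T = False OR True = True
Step 2: C ↔ (True): true when both sides have same truth value.
Result: True ↔ True = True

True


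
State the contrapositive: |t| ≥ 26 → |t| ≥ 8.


Original: If |t| ≥ 26, then |t| ≥ 8
Contrapositive: If ¬Q, then ¬P
Negate Q: not (|t| ≥ 8)
Negate P: not (|t| ≥ 26)

If not (|t| ≥ 8), then not (|t| ≥ 26).


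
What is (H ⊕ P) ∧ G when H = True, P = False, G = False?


H = True, P = False, G = False
Step 1: H ⊕ P = True XOR False = True
Step 2: True ∧ G = True AND False = False
XOR true when exactly one of H,P is true; then AND with G.

False


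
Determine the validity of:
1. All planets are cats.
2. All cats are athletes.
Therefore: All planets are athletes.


Premise 1: All planets are cats.
Premise 2: All cats are athletes.
Conclusion: All planets are athletes.
Barbara syllogism (AAA-1): All A are B, All B are C → All A are C.
Middle term (cats) distributed in premise 2.

Valid


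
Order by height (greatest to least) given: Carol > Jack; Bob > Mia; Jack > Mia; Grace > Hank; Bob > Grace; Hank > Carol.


Constraints: Carol > Jack; Bob > Mia; Jack > Mia; Grace > Hank; Bob > Grace; Hank > Carol
Method: at each step, the next-highest is the one remaining person who never appears on the smaller side of a constraint between remaining people.
  Step 1: remaining {Grace, Bob, Mia, Jack, Hank, Carol}; on the smaller side: {Grace, Mia, Jack, Hank, Carol} → Bob is next (Bob > Mia; Bob > Grace).
  Step 2: remaining {Grace, Mia, Jack, Hank, Carol}; on the smaller side: {Mia, Jack, Hank, Carol} → Grace is next (Grace > Hank).
  Step 3: remaining {Mia, Jack, Hank, Carol}; on the smaller side: {Mia, Jack, Carol} → Hank is next (Hank > Carol).
  Step 4: remaining {Mia, Jack, Carol}; on the smaller side: {Mia, Jack} → Carol is next (Carol > Jack).
  Step 5: remaining {Mia, Jack}; on the smaller side: {Mia} → Jack is next (Jack > Mia).
  Step 6: only Mia remains → lowest.
Final ranking (highest to lowest):

Bob > Grace > Hank > Carol > Jack > Mia


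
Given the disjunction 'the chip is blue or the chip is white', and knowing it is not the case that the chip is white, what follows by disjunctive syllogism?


Disjunctive syllogism: P ∨ Q, ¬P ⊢ Q
Disjunction: the chip is blue ∨ the chip is white
We know it is not the case that the chip is white.
By disjunctive syllogism, the other disjunct must be true.

The chip is blue


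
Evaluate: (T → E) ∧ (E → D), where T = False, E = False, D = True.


T = False, E = False, D = True
Step 1: T → E is false only when T=True and E=False. Result: True
Step 2: E → D is false only when E=True and D=False. Result: True
Step 3: True ∧ True = True

True


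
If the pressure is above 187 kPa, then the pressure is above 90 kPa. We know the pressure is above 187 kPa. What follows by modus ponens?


Modus ponens: P → Q, P ⊢ Q
P: the pressure is above 187 kPa
Q: the pressure is above 90 kPa
We have P → Q and P is true.
By modus ponens, Q must be true.

The pressure is above 90 kPa


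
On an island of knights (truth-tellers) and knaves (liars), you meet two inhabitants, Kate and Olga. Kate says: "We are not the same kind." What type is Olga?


Kate says: "We are not the same kind."
Case 1: Kate is a Knight (truth-teller)
  Statement is true → they ARE different → Olga is a Knave
Case 2: Kate is a Knave (liar)
  Statement is false → they are NOT different → Olga is a Knave
In both cases, Olga is a Knave.

Knave


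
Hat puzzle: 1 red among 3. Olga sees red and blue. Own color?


Total red = 1, seen red = 1
Own red = 1 - 1 = 0
Olga's hat is blue.

blue


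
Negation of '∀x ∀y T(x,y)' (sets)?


Original: ∀x ∀y T(x,y)
Rule: ¬∀→∃, ¬∃→∀, negate predicate.
Negation: ∃x ∃y ¬T(x,y)

∃x ∃y ¬T(x,y)


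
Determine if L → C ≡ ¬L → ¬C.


Expression 1: L → C
Expression 2: ¬L → ¬C
Truth table (L C | Expr1 Expr2):
  T T |   T     T
  T F |   F     T   ← differ
  F T |   T     F   ← differ
  F F |   T     T
Counterexample: L=T, C=F gives Expr1 = F but Expr2 = T, so the expressions are NOT logically equivalent.

No


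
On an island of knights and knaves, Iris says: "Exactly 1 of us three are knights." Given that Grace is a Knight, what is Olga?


Iris claims exactly 1 knights among Iris, Grace, Olga.
Given: Grace is a Knight.

Case 1: Iris is a Knight (tells truth)
  Then exactly 1 of the three are knights.
  Counting Iris, Grace: 2 knight(s) so far. Need -1 more → impossible.
Case 2: Iris is a Knave (lies)
  Then the count is NOT 1.
  If Olga = Knave, count = 1 = 1 → claim would be true, contradicts lie.
  If Olga = Knight, count = 2 ≠ 1 → lie confirmed ✓

Olga is a Knight.

Knight


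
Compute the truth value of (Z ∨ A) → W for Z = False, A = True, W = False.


Z = False, A = True, W = False
Step 1: Z ∨ A = False OR True = True
Step 2: (True) → W: false only when antecedent=True and W=False.
Result: False

False


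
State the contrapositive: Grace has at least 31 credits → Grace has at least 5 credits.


Original: If Grace has at least 31 credits, then Grace has at least 5 credits
Contrapositive: If ¬Q, then ¬P
Negate Q: not (Grace has at least 5 credits)
Negate P: not (Grace has at least 31 credits)

If not (Grace has at least 5 credits), then not (Grace has at least 31 credits).


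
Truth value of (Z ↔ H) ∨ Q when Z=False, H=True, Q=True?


Z = False, H = True, Q = True
Expression: (Z ↔ H) ∨ Q
Step 1: Z ↔ H = (False iff True) (true when values match) = False
Step 2: (False) ∨ Q = False OR True = True

True


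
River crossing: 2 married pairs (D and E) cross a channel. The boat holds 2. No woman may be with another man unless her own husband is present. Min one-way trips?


Label couples D and E.
1. WD+WE → (far: WD,WE; near: HD,HE)
2. WD ←   (far: WE; near: HD,HE,WD)
3. HD+HE → (far: HD,HE,WE; near: WD)
4. HD ←   (far: HE,WE; near: HD,WD)  — HD returns, since WD is alone on near bank
5. HD+WD → (far: all four; near: empty)
Every state respects the constraint.
Minimum trips = 5

5


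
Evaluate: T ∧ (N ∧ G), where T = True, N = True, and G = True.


T = True, N = True, G = True
Step 1: N ∧ G = True AND True = True
Step 2: T ∧ True = True AND True = True
AND is true only when ALL operands are true.

True


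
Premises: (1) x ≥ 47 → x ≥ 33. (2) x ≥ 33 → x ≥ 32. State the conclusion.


Hypothetical syllogism: P → Q, Q → R ⊢ P → R
Premise 1: x ≥ 47 → x ≥ 33
Premise 2: x ≥ 33 → x ≥ 32
Chain the implications: the middle term (x ≥ 33) links the two.
Conclusion: If x ≥ 47, then x ≥ 32.

If x ≥ 47, then x ≥ 32.


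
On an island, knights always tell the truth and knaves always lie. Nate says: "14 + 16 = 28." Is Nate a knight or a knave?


Statement: "14 + 16 = 28."
Actual: 14 + 16 = 30
Claimed: 28
Statement is FALSE → Nate lies → Knave

Knave


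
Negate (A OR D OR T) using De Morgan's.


De Morgan's law: ¬(P ∨ Q ∨ R) ≡ ¬P ∧ ¬Q ∧ ¬R
¬(A ∨ D ∨ T) = ¬A ∧ ¬D ∧ ¬T

¬A ∧ ¬D ∧ ¬T


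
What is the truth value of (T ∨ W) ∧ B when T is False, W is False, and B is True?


T = False, W = False, B = True
Step 1: T ∨ W = False OR False = False
Step 2: False ∧ B = False AND True = False
OR is true when at least one operand is true; AND requires both.

False


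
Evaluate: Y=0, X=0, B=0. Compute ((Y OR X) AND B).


Y OR X = 0|0 = 0
0 AND 0 = 0

0


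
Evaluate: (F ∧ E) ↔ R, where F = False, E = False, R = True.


F = False, E = False, R = True
Step 1: F ∧ E = False AND False = False
Step 2: (False) ↔ R: true when both sides have same truth value.
Result: False ↔ True = False

False


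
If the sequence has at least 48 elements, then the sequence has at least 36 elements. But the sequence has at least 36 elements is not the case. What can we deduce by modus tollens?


Modus tollens: P → Q, ¬Q ⊢ ¬P
P: the sequence has at least 48 elements
Q: the sequence has at least 36 elements
We have P → Q and Q is false.
By modus tollens, P must be false.

It is not the case that the sequence has at least 48 elements


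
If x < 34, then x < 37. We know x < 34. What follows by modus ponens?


Modus ponens: P → Q, P ⊢ Q
P: x < 34
Q: x < 37
We have P → Q and P is true.
By modus ponens, Q must be true.

x < 37


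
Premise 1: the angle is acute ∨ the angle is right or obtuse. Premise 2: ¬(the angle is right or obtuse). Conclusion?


Disjunctive syllogism: P ∨ Q, ¬P ⊢ Q
Disjunction: the angle is acute ∨ the angle is right or obtuse
We know it is not the case that the angle is right or obtuse.
By disjunctive syllogism, the other disjunct must be true.

The angle is acute


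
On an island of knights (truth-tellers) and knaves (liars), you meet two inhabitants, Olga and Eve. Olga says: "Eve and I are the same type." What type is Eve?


Olga says: "Eve and I are the same type."
Case 1: Olga is a Knight (truth-teller)
  Statement is true → they ARE the same → Eve is also a Knight
Case 2: Olga is a Knave (liar)
  Statement is false → they are NOT the same → Eve is a Knight
In both cases, Eve is a Knight.

Knight


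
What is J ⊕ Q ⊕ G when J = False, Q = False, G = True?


J = False, Q = False, G = True
Step 1: J ⊕ Q = False XOR False = False
Step 2: False ⊕ G = False XOR True = True
XOR is true when an odd number of operands are true.

True


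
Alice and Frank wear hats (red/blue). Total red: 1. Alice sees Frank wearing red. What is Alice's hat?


Total red = 1, Frank = red
Red accounted for: 1
Remaining for Alice: 0
Alice's hat is blue.

blue


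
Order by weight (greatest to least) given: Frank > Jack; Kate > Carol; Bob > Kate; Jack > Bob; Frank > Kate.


Constraints: Frank > Jack; Kate > Carol; Bob > Kate; Jack > Bob; Frank > Kate
Method: at each step, the next-highest is the one remaining person who never appears on the smaller side of a constraint between remaining people.
  Step 1: remaining {Bob, Jack, Carol, Frank, Kate}; on the smaller side: {Bob, Jack, Carol, Kate} → Frank is next (Frank > Jack; Frank > Kate).
  Step 2: remaining {Bob, Jack, Carol, Kate}; on the smaller side: {Bob, Carol, Kate} → Jack is next (Jack > Bob).
  Step 3: remaining {Bob, Carol, Kate}; on the smaller side: {Carol, Kate} → Bob is next (Bob > Kate).
  Step 4: remaining {Carol, Kate}; on the smaller side: {Carol} → Kate is next (Kate > Carol).
  Step 5: only Carol remains → lowest.
Final ranking (highest to lowest):

Frank > Jack > Bob > Kate > Carol


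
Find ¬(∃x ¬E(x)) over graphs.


Original: ∃x ¬E(x)
Rule: ¬∀→∃, ¬∃→∀, negate predicate.
Negation: ∀x E(x)

∀x E(x)


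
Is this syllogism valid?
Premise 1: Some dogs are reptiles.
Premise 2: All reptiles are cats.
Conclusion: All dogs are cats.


Premise 1: Some dogs are reptiles.
Premise 2: All reptiles are cats.
Conclusion: All dogs are cats.
Fallacy: illicit minor. The minor term (dogs) is distributed in the conclusion ('All dogs ...') but undistributed in its premise ('Some dogs are reptiles' doesn't cover all dogs).
Only 'Some dogs are cats' follows, not 'All'.

Invalid


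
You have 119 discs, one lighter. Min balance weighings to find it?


Each weighing has 3 outcomes (left heavy / balance / right heavy), so k weighings distinguish at most 3^k cases; splitting into three near-equal groups achieves this.
Need 3^k ≥ 119: 3^4 = 81 < 119 ≤ 3^5 = 243
k = ⌈log₃(119)⌉ = 5

5


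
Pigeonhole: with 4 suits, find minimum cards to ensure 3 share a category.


Pigeonhole: to guarantee k in one of n categories, need (k-1)×n + 1.
k = 3, n = 4
Minimum = (3-1) × 4 + 1 = 2 × 4 + 1

9


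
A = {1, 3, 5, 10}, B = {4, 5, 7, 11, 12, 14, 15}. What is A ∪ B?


A = {1, 3, 5, 10}
B = {4, 5, 7, 11, 12, 14, 15}
Operation: union
All elements combined: 1, 3, 4, 5, 7, 10, 11, 12, 14, 15

{1, 3, 4, 5, 7, 10, 11, 12, 14, 15}


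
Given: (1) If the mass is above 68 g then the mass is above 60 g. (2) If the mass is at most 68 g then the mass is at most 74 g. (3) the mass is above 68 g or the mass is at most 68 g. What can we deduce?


Constructive dilemma: (P → Q) ∧ (R → S), P ∨ R ⊢ Q ∨ S
Premise 1: the mass is above 68 g → the mass is above 60 g
Premise 2: the mass is at most 68 g → the mass is at most 74 g
Premise 3: the mass is above 68 g ∨ the mass is at most 68 g
Case 1: Assuming the mass is above 68 g, then by Premise 1, the mass is above 60 g.
Case 2: Assuming the mass is at most 68 g, then by Premise 2, the mass is at most 74 g.
Since one of the mass is above 68 g or the mass is at most 68 g must hold, we get the mass is above 60 g or the mass is at most 74 g.

The mass is above 60 g or the mass is at most 74 g.


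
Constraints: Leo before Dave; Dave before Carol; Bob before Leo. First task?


Constraints: Leo before Dave; Dave before Carol; Bob before Leo
The first task can have nothing scheduled before it, so it must never appear on the right of a 'before'.
Tasks appearing after some 'before': Dave, Carol, Leo.
The only task not in that list is Bob → it is first.

Bob
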